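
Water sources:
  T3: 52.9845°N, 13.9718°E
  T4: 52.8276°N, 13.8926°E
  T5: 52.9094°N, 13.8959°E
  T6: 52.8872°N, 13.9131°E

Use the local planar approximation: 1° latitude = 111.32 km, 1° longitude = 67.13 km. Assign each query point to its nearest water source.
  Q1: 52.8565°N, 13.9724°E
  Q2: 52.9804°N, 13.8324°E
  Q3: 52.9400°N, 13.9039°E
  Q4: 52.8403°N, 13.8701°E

Q1→T6; Q2→T5; Q3→T5; Q4→T4

Q1 at 52.8565°N, 13.9724°E:
  T3: 14.2490 km
  T4: 6.2488 km
  T5: 7.8135 km
  T6: 5.2466 km
  → nearest: T6 (5.2466 km)
Q2 at 52.9804°N, 13.8324°E:
  T3: 9.3690 km
  T4: 17.4832 km
  T5: 8.9800 km
  T6: 11.7042 km
  → nearest: T5 (8.9800 km)
Q3 at 52.9400°N, 13.9039°E:
  T3: 6.7317 km
  T4: 12.5353 km
  T5: 3.4485 km
  T6: 5.9101 km
  → nearest: T5 (3.4485 km)
Q4 at 52.8403°N, 13.8701°E:
  T3: 17.4438 km
  T4: 2.0688 km
  T5: 7.8848 km
  T6: 5.9658 km
  → nearest: T4 (2.0688 km)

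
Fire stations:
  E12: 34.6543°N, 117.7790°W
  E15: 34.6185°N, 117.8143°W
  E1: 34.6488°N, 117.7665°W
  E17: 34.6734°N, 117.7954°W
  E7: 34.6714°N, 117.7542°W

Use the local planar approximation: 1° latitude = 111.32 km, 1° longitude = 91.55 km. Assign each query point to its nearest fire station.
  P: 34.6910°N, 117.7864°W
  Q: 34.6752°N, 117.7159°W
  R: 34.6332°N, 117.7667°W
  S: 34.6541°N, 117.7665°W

P at 34.6910°N, 117.7864°W:
  E12: √((-0.0367·111.32)² + (0.0074·91.55)²) = √(16.690853 + 0.458966) = 4.1412 km
  E15: √((-0.0725·111.32)² + (-0.0279·91.55)²) = √(65.136198 + 6.524168) = 8.4652 km
  E1: √((-0.0422·111.32)² + (0.0199·91.55)²) = √(22.068423 + 3.319119) = 5.0386 km
  E17: √((-0.0176·111.32)² + (-0.0090·91.55)²) = √(3.838590 + 0.678894) = 2.1254 km
  E7: √((-0.0196·111.32)² + (0.0322·91.55)²) = √(4.760565 + 8.690173) = 3.6675 km
  → nearest: E17 (2.1254 km)
Q at 34.6752°N, 117.7159°W:
  E12: √((-0.0209·111.32)² + (-0.0631·91.55)²) = √(5.413012 + 33.371476) = 6.2277 km
  E15: √((-0.0567·111.32)² + (-0.0984·91.55)²) = √(39.839375 + 81.153433) = 10.9997 km
  E1: √((-0.0264·111.32)² + (-0.0506·91.55)²) = √(8.636828 + 21.459408) = 5.4860 km
  E17: √((-0.0018·111.32)² + (-0.0795·91.55)²) = √(0.040151 + 52.972559) = 7.2810 km
  E7: √((-0.0038·111.32)² + (-0.0383·91.55)²) = √(0.178943 + 12.294596) = 3.5318 km
  → nearest: E7 (3.5318 km)
R at 34.6332°N, 117.7667°W:
  E12: √((0.0211·111.32)² + (-0.0123·91.55)²) = √(5.517106 + 1.268022) = 2.6048 km
  E15: √((-0.0147·111.32)² + (-0.0476·91.55)²) = √(2.677818 + 18.990247) = 4.6549 km
  E1: √((0.0156·111.32)² + (0.0002·91.55)²) = √(3.015752 + 0.000335) = 1.7367 km
  E17: √((0.0402·111.32)² + (-0.0287·91.55)²) = √(20.026198 + 6.903677) = 5.1894 km
  E7: √((0.0382·111.32)² + (0.0125·91.55)²) = √(18.083110 + 1.309594) = 4.4037 km
  → nearest: E1 (1.7367 km)
S at 34.6541°N, 117.7665°W:
  E12: √((0.0002·111.32)² + (-0.0125·91.55)²) = √(0.000496 + 1.309594) = 1.1446 km
  E15: √((-0.0356·111.32)² + (-0.0478·91.55)²) = √(15.705306 + 19.150164) = 5.9039 km
  E1: √((-0.0053·111.32)² + (0.0000·91.55)²) = √(0.348095 + 0.000000) = 0.5900 km
  E17: √((0.0193·111.32)² + (-0.0289·91.55)²) = √(4.615949 + 7.000231) = 3.4083 km
  E7: √((0.0173·111.32)² + (0.0123·91.55)²) = √(3.708844 + 1.268022) = 2.2309 km
  → nearest: E1 (0.5900 km)

P→E17; Q→E7; R→E1; S→E1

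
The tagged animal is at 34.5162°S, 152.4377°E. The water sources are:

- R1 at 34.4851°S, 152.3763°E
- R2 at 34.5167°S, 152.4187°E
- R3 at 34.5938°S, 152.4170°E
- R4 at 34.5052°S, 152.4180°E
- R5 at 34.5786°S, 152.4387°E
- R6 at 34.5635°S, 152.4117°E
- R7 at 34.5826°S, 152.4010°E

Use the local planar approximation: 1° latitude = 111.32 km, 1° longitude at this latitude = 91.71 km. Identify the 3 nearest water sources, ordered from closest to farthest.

R2, R4, R6

Distances from 34.5162°S, 152.4377°E:
R1: 6.6101 km
R2: 1.7434 km
R3: 8.8446 km
R4: 2.1826 km
R5: 6.9470 km
R6: 5.7802 km
R7: 8.1219 km
Sorted: R2 (1.7434 km) < R4 (2.1826 km) < R6 (5.7802 km) < R1 (6.6101 km) < R5 (6.9470 km) < …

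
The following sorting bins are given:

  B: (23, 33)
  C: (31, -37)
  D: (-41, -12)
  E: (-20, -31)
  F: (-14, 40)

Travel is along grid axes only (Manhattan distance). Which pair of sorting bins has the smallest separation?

D and E

Pairwise distances:
B–C: 78
B–D: 109
B–E: 107
B–F: 44
C–D: 97
C–E: 57
C–F: 122
D–E: 40
D–F: 79
E–F: 77
Closest pair: D–E at 40.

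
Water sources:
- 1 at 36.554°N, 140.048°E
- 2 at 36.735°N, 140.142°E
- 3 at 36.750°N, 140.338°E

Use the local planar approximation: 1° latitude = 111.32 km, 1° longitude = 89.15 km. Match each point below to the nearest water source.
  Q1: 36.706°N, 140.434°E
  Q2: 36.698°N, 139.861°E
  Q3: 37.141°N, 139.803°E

Q1→3; Q2→1; Q3→2

Q1 at 36.706°N, 140.434°E:
  1: √((-0.152·111.32)² + (-0.386·89.15)²) = √(286.30806 + 1184.17886) = 38.347 km
  2: √((0.029·111.32)² + (-0.292·89.15)²) = √(10.42179 + 677.65461) = 26.231 km
  3: √((0.044·111.32)² + (-0.096·89.15)²) = √(23.99119 + 73.24621) = 9.861 km
  → nearest: 3 (9.861 km)
Q2 at 36.698°N, 139.861°E:
  1: √((-0.144·111.32)² + (0.187·89.15)²) = √(256.96346 + 277.92391) = 23.128 km
  2: √((0.037·111.32)² + (0.281·89.15)²) = √(16.96484 + 627.56012) = 25.387 km
  3: √((0.052·111.32)² + (0.477·89.15)²) = √(33.50835 + 1808.33735) = 42.917 km
  → nearest: 1 (23.128 km)
Q3 at 37.141°N, 139.803°E:
  1: √((-0.587·111.32)² + (0.245·89.15)²) = √(4269.94811 + 477.06204) = 68.899 km
  2: √((-0.406·111.32)² + (0.339·89.15)²) = √(2042.67118 + 913.36022) = 54.369 km
  3: √((-0.391·111.32)² + (0.535·89.15)²) = √(1894.52312 + 2274.83687) = 64.571 km
  → nearest: 2 (54.369 km)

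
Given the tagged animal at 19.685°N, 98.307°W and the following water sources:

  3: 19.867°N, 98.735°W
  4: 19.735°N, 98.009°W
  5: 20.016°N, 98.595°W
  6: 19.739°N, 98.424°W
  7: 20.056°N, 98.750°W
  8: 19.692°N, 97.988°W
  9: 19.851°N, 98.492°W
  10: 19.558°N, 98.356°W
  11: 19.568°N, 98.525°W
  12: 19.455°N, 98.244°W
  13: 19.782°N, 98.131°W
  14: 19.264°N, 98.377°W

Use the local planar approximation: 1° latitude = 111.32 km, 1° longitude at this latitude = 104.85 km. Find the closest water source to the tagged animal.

Distances from 19.685°N, 98.307°W:
3: √((0.182·111.32)² + (-0.428·104.85)²) = √(410.47732 + 2013.83743) = 49.237 km
4: √((0.050·111.32)² + (0.298·104.85)²) = √(30.98036 + 976.26877) = 31.737 km
5: √((0.331·111.32)² + (-0.288·104.85)²) = √(1357.69551 + 911.84673) = 47.640 km
6: √((0.054·111.32)² + (-0.117·104.85)²) = √(36.13549 + 150.49033) = 13.661 km
7: √((0.371·111.32)² + (-0.443·104.85)²) = √(1705.66687 + 2157.46780) = 62.154 km
8: √((0.007·111.32)² + (0.319·104.85)²) = √(0.60721 + 1118.71184) = 33.456 km
9: √((0.166·111.32)² + (-0.185·104.85)²) = √(341.47788 + 376.25331) = 26.791 km
10: √((-0.127·111.32)² + (-0.049·104.85)²) = √(199.87286 + 26.39545) = 15.042 km
11: √((-0.117·111.32)² + (-0.218·104.85)²) = √(169.63604 + 522.45616) = 26.308 km
12: √((-0.230·111.32)² + (0.063·104.85)²) = √(655.54433 + 43.63329) = 26.442 km
13: √((0.097·111.32)² + (0.176·104.85)²) = √(116.59767 + 340.53535) = 21.381 km
14: √((-0.421·111.32)² + (-0.070·104.85)²) = √(2196.39571 + 53.86826) = 47.437 km
Minimum: 6 at 13.661 km.

6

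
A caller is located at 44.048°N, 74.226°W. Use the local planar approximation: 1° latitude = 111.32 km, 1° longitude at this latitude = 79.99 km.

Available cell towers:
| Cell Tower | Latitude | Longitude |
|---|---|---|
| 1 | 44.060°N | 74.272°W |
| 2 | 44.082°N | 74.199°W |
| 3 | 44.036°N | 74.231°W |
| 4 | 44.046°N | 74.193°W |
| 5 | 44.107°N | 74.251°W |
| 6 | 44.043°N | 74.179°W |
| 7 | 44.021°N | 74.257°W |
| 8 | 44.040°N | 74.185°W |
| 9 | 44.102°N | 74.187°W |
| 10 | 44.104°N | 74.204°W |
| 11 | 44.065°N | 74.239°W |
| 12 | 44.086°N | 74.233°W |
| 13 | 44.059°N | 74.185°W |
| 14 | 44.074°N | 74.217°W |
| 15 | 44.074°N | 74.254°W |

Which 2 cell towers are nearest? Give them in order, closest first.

Distances from 44.048°N, 74.226°W:
1: 3.915 km
2: 4.358 km
3: 1.394 km
4: 2.649 km
5: 6.866 km
6: 3.801 km
7: 3.897 km
8: 3.398 km
9: 6.773 km
10: 6.478 km
11: 2.159 km
12: 4.267 km
13: 3.501 km
14: 2.983 km
15: 3.660 km
Sorted: 3 (1.394 km) < 11 (2.159 km) < 4 (2.649 km) < 14 (2.983 km) < …

3, 11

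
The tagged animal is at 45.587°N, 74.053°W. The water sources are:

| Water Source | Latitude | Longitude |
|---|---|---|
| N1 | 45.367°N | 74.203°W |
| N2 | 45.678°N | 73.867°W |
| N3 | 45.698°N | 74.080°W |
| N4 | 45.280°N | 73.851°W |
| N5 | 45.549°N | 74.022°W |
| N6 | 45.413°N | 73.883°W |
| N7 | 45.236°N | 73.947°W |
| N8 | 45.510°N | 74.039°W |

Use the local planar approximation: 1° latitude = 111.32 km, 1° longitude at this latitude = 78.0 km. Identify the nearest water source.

Distances from 45.587°N, 74.053°W:
N1: √((-0.220·111.32)² + (-0.150·78.0)²) = √(599.77969 + 136.89000) = 27.142 km
N2: √((0.091·111.32)² + (0.186·78.0)²) = √(102.61933 + 210.48206) = 17.695 km
N3: √((0.111·111.32)² + (-0.027·78.0)²) = √(152.68359 + 4.43524) = 12.535 km
N4: √((-0.307·111.32)² + (0.202·78.0)²) = √(1167.94703 + 248.25154) = 37.632 km
N5: √((-0.038·111.32)² + (0.031·78.0)²) = √(17.89425 + 5.84672) = 4.872 km
N6: √((-0.174·111.32)² + (0.170·78.0)²) = √(375.18450 + 175.82760) = 23.474 km
N7: √((-0.351·111.32)² + (0.106·78.0)²) = √(1526.72434 + 68.35982) = 39.939 km
N8: √((-0.077·111.32)² + (0.014·78.0)²) = √(73.47301 + 1.19246) = 8.641 km
Minimum: N5 at 4.872 km.

N5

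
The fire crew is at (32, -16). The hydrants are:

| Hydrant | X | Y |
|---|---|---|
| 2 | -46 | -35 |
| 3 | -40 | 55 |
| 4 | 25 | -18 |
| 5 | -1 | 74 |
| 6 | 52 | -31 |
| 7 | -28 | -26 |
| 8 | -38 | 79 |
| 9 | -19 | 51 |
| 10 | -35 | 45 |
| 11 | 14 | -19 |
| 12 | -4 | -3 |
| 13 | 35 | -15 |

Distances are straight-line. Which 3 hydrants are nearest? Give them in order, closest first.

13, 4, 11

Distances from (32, -16):
2: √((-78)² + (-19)²) = √(6084.000 + 361.000) = 80.3
3: √((-72)² + (71)²) = √(5184.000 + 5041.000) = 101.1
4: √((-7)² + (-2)²) = √(49.000 + 4.000) = 7.3
5: √((-33)² + (90)²) = √(1089.000 + 8100.000) = 95.9
6: √((20)² + (-15)²) = √(400.000 + 225.000) = 25.0
7: √((-60)² + (-10)²) = √(3600.000 + 100.000) = 60.8
8: √((-70)² + (95)²) = √(4900.000 + 9025.000) = 118.0
9: √((-51)² + (67)²) = √(2601.000 + 4489.000) = 84.2
10: √((-67)² + (61)²) = √(4489.000 + 3721.000) = 90.6
11: √((-18)² + (-3)²) = √(324.000 + 9.000) = 18.2
12: √((-36)² + (13)²) = √(1296.000 + 169.000) = 38.3
13: √((3)² + (1)²) = √(9.000 + 1.000) = 3.2
Sorted: 13 (3.2) < 4 (7.3) < 11 (18.2) < 6 (25.0) < 12 (38.3) < …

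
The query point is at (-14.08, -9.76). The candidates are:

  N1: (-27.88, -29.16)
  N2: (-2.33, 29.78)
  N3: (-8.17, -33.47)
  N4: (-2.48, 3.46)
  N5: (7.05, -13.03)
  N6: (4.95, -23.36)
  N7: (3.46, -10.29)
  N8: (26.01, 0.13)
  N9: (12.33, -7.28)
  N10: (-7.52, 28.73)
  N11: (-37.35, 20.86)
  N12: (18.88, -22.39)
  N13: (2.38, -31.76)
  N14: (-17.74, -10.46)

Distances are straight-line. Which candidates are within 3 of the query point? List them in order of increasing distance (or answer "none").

none

Distances from (-14.08, -9.76):
N1: √((-13.80)² + (-19.40)²) = √(190.4400 + 376.3600) = 23.81
N2: √((11.75)² + (39.54)²) = √(138.0625 + 1563.4116) = 41.25
N3: √((5.91)² + (-23.71)²) = √(34.9281 + 562.1641) = 24.44
N4: √((11.60)² + (13.22)²) = √(134.5600 + 174.7684) = 17.59
N5: √((21.13)² + (-3.27)²) = √(446.4769 + 10.6929) = 21.38
N6: √((19.03)² + (-13.60)²) = √(362.1409 + 184.9600) = 23.39
N7: √((17.54)² + (-0.53)²) = √(307.6516 + 0.2809) = 17.55
N8: √((40.09)² + (9.89)²) = √(1607.2081 + 97.8121) = 41.29
N9: √((26.41)² + (2.48)²) = √(697.4881 + 6.1504) = 26.53
N10: √((6.56)² + (38.49)²) = √(43.0336 + 1481.4801) = 39.05
N11: √((-23.27)² + (30.62)²) = √(541.4929 + 937.5844) = 38.46
N12: √((32.96)² + (-12.63)²) = √(1086.3616 + 159.5169) = 35.30
N13: √((16.46)² + (-22.00)²) = √(270.9316 + 484.0000) = 27.48
N14: √((-3.66)² + (-0.70)²) = √(13.3956 + 0.4900) = 3.73
Threshold 3: none within range.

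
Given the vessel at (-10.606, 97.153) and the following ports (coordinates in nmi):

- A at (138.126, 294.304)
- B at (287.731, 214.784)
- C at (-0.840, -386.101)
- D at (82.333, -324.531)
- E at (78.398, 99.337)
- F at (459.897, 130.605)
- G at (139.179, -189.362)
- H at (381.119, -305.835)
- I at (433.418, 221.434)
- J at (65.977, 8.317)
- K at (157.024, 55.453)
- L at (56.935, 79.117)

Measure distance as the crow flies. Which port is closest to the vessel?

Distances from (-10.606, 97.153):
A: √((148.732)² + (197.151)²) = √(22121.20782 + 38868.51680) = 246.961 nmi
B: √((298.337)² + (117.631)²) = √(89004.96557 + 13837.05216) = 320.690 nmi
C: √((9.766)² + (-483.254)²) = √(95.37476 + 233534.42852) = 483.353 nmi
D: √((92.939)² + (-421.684)²) = √(8637.65772 + 177817.39586) = 431.804 nmi
E: √((89.004)² + (2.184)²) = √(7921.71202 + 4.76986) = 89.031 nmi
F: √((470.503)² + (33.452)²) = √(221373.07301 + 1119.03630) = 471.691 nmi
G: √((149.785)² + (-286.515)²) = √(22435.54622 + 82090.84522) = 323.305 nmi
H: √((391.725)² + (-402.988)²) = √(153448.47563 + 162399.32814) = 562.003 nmi
I: √((444.024)² + (124.281)²) = √(197157.31258 + 15445.76696) = 461.089 nmi
J: √((76.583)² + (-88.836)²) = √(5864.95589 + 7891.83490) = 117.289 nmi
K: √((167.630)² + (-41.700)²) = √(28099.81690 + 1738.89000) = 172.739 nmi
L: √((67.541)² + (-18.036)²) = √(4561.78668 + 325.29730) = 69.908 nmi
Minimum: L at 69.908 nmi.

L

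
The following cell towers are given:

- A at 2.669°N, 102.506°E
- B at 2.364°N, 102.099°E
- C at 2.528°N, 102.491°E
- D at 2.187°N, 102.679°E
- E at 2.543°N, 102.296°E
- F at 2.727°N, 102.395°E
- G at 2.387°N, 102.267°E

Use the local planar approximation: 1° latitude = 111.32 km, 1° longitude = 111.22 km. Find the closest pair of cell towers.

A and F

Pairwise distances:
A–B: √((-0.305·111.32)² + (-0.407·111.22)²) = √(1152.77905 + 2049.05964) = 56.585 km
A–C: √((-0.141·111.32)² + (-0.015·111.22)²) = √(246.36818 + 2.78322) = 15.785 km
A–D: √((-0.482·111.32)² + (0.173·111.22)²) = √(2878.99209 + 370.21839) = 57.002 km
A–E: √((-0.126·111.32)² + (-0.210·111.22)²) = √(196.73765 + 545.51208) = 27.244 km
A–F: √((0.058·111.32)² + (-0.111·111.22)²) = √(41.68717 + 152.40939) = 13.932 km
A–G: √((-0.282·111.32)² + (-0.239·111.22)²) = √(985.47273 + 706.58040) = 41.135 km
B–C: √((0.164·111.32)² + (0.392·111.22)²) = √(333.29906 + 1900.80653) = 47.266 km
B–D: √((-0.177·111.32)² + (0.580·111.22)²) = √(388.23343 + 4161.23046) = 67.450 km
B–E: √((0.179·111.32)² + (0.197·111.22)²) = √(397.05663 + 480.06300) = 29.616 km
B–F: √((0.363·111.32)² + (0.296·111.22)²) = √(1632.90021 + 1083.80014) = 52.122 km
B–G: √((0.023·111.32)² + (0.168·111.22)²) = √(6.55544 + 349.12773) = 18.860 km
C–D: √((-0.341·111.32)² + (0.188·111.22)²) = √(1440.97071 + 437.20134) = 43.338 km
C–E: √((0.015·111.32)² + (-0.195·111.22)²) = √(2.78823 + 470.36501) = 21.752 km
C–F: √((0.199·111.32)² + (-0.096·111.22)²) = √(490.74123 + 114.00089) = 24.592 km
C–G: √((-0.141·111.32)² + (-0.224·111.22)²) = √(246.36818 + 620.67152) = 29.446 km
D–E: √((0.356·111.32)² + (-0.383·111.22)²) = √(1570.53056 + 1814.52656) = 58.181 km
D–F: √((0.540·111.32)² + (-0.284·111.22)²) = √(3613.54872 + 997.70572) = 67.906 km
D–G: √((0.200·111.32)² + (-0.412·111.22)²) = √(495.68570 + 2099.71434) = 50.945 km
E–F: √((0.184·111.32)² + (0.099·111.22)²) = √(419.54837 + 121.23728) = 23.255 km
E–G: √((-0.156·111.32)² + (-0.029·111.22)²) = √(301.57518 + 10.40308) = 17.663 km
F–G: √((-0.340·111.32)² + (-0.128·111.22)²) = √(1432.53166 + 202.66825) = 40.438 km
Closest pair: A–F at 13.932 km.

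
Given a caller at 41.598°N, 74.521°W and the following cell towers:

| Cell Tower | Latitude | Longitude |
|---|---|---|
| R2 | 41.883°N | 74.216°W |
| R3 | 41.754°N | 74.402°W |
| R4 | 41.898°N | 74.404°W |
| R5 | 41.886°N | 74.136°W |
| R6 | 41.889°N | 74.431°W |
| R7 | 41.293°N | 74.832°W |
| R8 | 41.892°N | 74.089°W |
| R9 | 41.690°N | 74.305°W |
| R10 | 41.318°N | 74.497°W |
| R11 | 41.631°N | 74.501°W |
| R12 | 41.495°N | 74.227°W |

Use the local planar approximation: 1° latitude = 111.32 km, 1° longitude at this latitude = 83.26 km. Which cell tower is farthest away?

R8

Distances from 41.598°N, 74.521°W:
R2: √((0.285·111.32)² + (0.305·83.26)²) = √(1006.55177 + 644.87047) = 40.638 km
R3: √((0.156·111.32)² + (0.119·83.26)²) = √(301.57518 + 98.16728) = 19.994 km
R4: √((0.300·111.32)² + (0.117·83.26)²) = √(1115.29282 + 94.89526) = 34.788 km
R5: √((0.288·111.32)² + (0.385·83.26)²) = √(1027.85386 + 1027.52944) = 45.336 km
R6: √((0.291·111.32)² + (0.090·83.26)²) = √(1049.37901 + 56.15104) = 33.250 km
R7: √((-0.305·111.32)² + (-0.311·83.26)²) = √(1152.77905 + 670.49199) = 42.700 km
R8: √((0.294·111.32)² + (0.432·83.26)²) = √(1071.12722 + 1293.72004) = 48.630 km
R9: √((0.092·111.32)² + (0.216·83.26)²) = √(104.88709 + 323.43001) = 20.696 km
R10: √((-0.280·111.32)² + (0.024·83.26)²) = √(971.54396 + 3.99296) = 31.234 km
R11: √((0.033·111.32)² + (0.020·83.26)²) = √(13.49504 + 2.77289) = 4.033 km
R12: √((-0.103·111.32)² + (0.294·83.26)²) = √(131.46824 + 599.19402) = 27.031 km
Maximum: R8 at 48.630 km.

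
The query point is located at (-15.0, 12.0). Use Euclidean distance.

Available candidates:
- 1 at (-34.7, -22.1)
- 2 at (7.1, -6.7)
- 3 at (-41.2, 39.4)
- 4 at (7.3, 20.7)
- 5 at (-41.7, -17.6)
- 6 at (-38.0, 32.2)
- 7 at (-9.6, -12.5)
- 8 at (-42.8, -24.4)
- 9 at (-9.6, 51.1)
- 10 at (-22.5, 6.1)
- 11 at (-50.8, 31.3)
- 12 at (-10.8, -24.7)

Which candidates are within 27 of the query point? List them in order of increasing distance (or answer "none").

Distances from (-15.0, 12.0):
1: 39.4
2: 28.9
3: 37.9
4: 23.9
5: 39.9
6: 30.6
7: 25.1
8: 45.8
9: 39.5
10: 9.5
11: 40.7
12: 36.9
Threshold 27: 10 (9.5), 4 (23.9), 7 (25.1) are within range.

10, 4, 7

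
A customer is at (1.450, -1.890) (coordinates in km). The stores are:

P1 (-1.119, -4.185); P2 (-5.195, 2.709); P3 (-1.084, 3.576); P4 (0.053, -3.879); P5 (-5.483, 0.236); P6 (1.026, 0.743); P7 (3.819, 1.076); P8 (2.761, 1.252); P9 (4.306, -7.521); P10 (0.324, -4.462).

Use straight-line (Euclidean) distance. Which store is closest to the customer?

P4

Distances from (1.450, -1.890):
P1: √((-2.569)² + (-2.295)²) = √(6.59976 + 5.26702) = 3.445 km
P2: √((-6.645)² + (4.599)²) = √(44.15603 + 21.15080) = 8.081 km
P3: √((-2.534)² + (5.466)²) = √(6.42116 + 29.87716) = 6.025 km
P4: √((-1.397)² + (-1.989)²) = √(1.95161 + 3.95612) = 2.431 km
P5: √((-6.933)² + (2.126)²) = √(48.06649 + 4.51988) = 7.252 km
P6: √((-0.424)² + (2.633)²) = √(0.17978 + 6.93269) = 2.667 km
P7: √((2.369)² + (2.966)²) = √(5.61216 + 8.79716) = 3.796 km
P8: √((1.311)² + (3.142)²) = √(1.71872 + 9.87216) = 3.405 km
P9: √((2.856)² + (-5.631)²) = √(8.15674 + 31.70816) = 6.314 km
P10: √((-1.126)² + (-2.572)²) = √(1.26788 + 6.61518) = 2.808 km
Minimum: P4 at 2.431 km.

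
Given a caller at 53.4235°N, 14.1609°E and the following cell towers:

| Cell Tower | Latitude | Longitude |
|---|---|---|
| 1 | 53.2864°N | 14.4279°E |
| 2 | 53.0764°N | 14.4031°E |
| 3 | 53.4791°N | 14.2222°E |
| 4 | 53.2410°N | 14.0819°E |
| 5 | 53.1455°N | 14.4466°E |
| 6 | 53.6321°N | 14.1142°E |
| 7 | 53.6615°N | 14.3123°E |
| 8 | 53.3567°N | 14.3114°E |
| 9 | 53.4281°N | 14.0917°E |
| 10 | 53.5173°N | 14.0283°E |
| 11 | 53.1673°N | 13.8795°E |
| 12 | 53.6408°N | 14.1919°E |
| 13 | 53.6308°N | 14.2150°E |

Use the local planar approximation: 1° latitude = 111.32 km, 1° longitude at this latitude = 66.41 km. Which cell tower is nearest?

9

Distances from 53.4235°N, 14.1609°E:
1: √((-0.1371·111.32)² + (0.2670·66.41)²) = √(232.927789 + 314.405028) = 23.3951 km
2: √((-0.3471·111.32)² + (0.2422·66.41)²) = √(1492.985613 + 258.711205) = 41.8533 km
3: √((0.0556·111.32)² + (0.0613·66.41)²) = √(38.308573 + 16.572495) = 7.4082 km
4: √((-0.1825·111.32)² + (-0.0790·66.41)²) = √(412.735793 + 27.524608) = 20.9824 km
5: √((-0.2780·111.32)² + (0.2857·66.41)²) = √(957.714333 + 359.987517) = 36.3002 km
6: √((0.2086·111.32)² + (-0.0467·66.41)²) = √(539.231189 + 9.618353) = 23.4275 km
7: √((0.2380·111.32)² + (0.1514·66.41)²) = √(701.940514 + 101.092447) = 28.3378 km
8: √((-0.0668·111.32)² + (0.1505·66.41)²) = √(55.296714 + 99.894128) = 12.4576 km
9: √((0.0046·111.32)² + (-0.0692·66.41)²) = √(0.262218 + 21.119282) = 4.6240 km
10: √((0.0938·111.32)² + (-0.1326·66.41)²) = √(109.031521 + 77.545037) = 13.6593 km
11: √((-0.2562·111.32)² + (-0.2814·66.41)²) = √(813.400895 + 349.232897) = 34.0974 km
12: √((0.2173·111.32)² + (0.0310·66.41)²) = √(585.148166 + 4.238287) = 24.2773 km
13: √((0.2073·111.32)² + (0.0541·66.41)²) = √(532.531129 + 12.908075) = 23.3546 km
Minimum: 9 at 4.6240 km.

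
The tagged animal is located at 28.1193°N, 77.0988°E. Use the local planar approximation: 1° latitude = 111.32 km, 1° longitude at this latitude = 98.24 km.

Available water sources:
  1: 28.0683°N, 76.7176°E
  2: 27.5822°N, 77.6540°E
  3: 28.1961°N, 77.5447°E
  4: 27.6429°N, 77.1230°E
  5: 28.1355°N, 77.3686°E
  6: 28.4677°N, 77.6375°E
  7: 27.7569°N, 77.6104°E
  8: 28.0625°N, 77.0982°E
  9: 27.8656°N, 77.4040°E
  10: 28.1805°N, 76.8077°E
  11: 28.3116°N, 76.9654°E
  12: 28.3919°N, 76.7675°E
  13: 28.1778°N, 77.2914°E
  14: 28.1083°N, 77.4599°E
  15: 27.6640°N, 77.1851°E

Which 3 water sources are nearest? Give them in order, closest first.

Distances from 28.1193°N, 77.0988°E:
1: √((-0.0510·111.32)² + (-0.3812·98.24)²) = √(32.231962 + 1402.434192) = 37.8770 km
2: √((-0.5371·111.32)² + (0.5552·98.24)²) = √(3574.840752 + 2974.922268) = 80.9306 km
3: √((0.0768·111.32)² + (0.4459·98.24)²) = √(73.091830 + 1918.896949) = 44.6317 km
4: √((-0.4764·111.32)² + (0.0242·98.24)²) = √(2812.482967 + 5.652069) = 53.0861 km
5: √((0.0162·111.32)² + (0.2698·98.24)²) = √(3.252194 + 702.523083) = 26.5664 km
6: √((0.3484·111.32)² + (0.5387·98.24)²) = √(1504.189968 + 2800.726229) = 65.6119 km
7: √((-0.3624·111.32)² + (0.5116·98.24)²) = √(1627.506656 + 2526.025784) = 64.4479 km
8: √((-0.0568·111.32)² + (-0.0006·98.24)²) = √(39.980025 + 0.003474) = 6.3233 km
9: √((-0.2537·111.32)² + (0.3052·98.24)²) = √(797.604012 + 898.971174) = 41.1895 km
10: √((0.0612·111.32)² + (-0.2911·98.24)²) = √(46.414026 + 817.826386) = 29.3980 km
11: √((0.1923·111.32)² + (-0.1334·98.24)²) = √(458.252628 + 171.746686) = 25.0998 km
12: √((0.2726·111.32)² + (-0.3313·98.24)²) = √(920.869520 + 1059.301481) = 44.4991 km
13: √((0.0585·111.32)² + (0.1926·98.24)²) = √(42.409009 + 358.005149) = 20.0104 km
14: √((-0.0110·111.32)² + (0.3611·98.24)²) = √(1.499449 + 1258.437596) = 35.4956 km
15: √((-0.4553·111.32)² + (0.0863·98.24)²) = √(2568.867451 + 71.878383) = 51.3882 km
Sorted: 8 (6.3233 km) < 13 (20.0104 km) < 11 (25.0998 km) < 5 (26.5664 km) < 10 (29.3980 km) < …

8, 13, 11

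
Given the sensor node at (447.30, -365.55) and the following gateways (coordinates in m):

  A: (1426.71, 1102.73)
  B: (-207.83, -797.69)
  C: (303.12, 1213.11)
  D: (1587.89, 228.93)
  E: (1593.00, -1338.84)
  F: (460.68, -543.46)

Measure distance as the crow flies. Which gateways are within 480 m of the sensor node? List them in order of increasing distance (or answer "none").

Distances from (447.30, -365.55):
A: 1764.96 m
B: 784.82 m
C: 1585.23 m
D: 1286.22 m
E: 1503.30 m
F: 178.41 m
Threshold 480 m: F (178.41 m) is within range.

F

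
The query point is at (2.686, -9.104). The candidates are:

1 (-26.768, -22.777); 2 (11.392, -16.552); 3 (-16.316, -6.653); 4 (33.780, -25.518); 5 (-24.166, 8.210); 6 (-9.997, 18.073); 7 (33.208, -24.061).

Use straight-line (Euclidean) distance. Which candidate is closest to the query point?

Distances from (2.686, -9.104):
1: 32.473
2: 11.457
3: 19.159
4: 35.160
5: 31.950
6: 29.991
7: 33.990
Minimum: 2 at 11.457.

2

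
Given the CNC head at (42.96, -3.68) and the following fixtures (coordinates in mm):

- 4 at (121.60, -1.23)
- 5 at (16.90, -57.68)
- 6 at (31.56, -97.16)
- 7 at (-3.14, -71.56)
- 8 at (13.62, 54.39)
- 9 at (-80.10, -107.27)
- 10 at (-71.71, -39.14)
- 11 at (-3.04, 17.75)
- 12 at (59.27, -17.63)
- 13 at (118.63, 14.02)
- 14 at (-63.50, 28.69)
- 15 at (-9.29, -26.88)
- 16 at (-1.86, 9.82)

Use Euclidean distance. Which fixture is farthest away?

9

Distances from (42.96, -3.68):
4: 78.68 mm
5: 59.96 mm
6: 94.17 mm
7: 82.05 mm
8: 65.06 mm
9: 160.86 mm
10: 120.03 mm
11: 50.75 mm
12: 21.46 mm
13: 77.71 mm
14: 111.27 mm
15: 57.17 mm
16: 46.81 mm
Maximum: 9 at 160.86 mm.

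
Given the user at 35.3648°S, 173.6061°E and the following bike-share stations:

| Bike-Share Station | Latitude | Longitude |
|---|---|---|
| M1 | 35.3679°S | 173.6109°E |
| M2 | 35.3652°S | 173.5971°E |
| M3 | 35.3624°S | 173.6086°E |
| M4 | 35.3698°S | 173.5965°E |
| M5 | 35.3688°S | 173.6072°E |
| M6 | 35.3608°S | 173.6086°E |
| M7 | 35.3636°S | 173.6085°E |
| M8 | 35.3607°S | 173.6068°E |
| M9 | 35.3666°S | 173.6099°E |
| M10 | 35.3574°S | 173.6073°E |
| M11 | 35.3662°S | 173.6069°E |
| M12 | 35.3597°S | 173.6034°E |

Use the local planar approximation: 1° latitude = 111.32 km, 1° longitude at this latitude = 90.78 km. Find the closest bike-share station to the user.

M11

Distances from 35.3648°S, 173.6061°E:
M1: √((-0.0031·111.32)² + (0.0048·90.78)²) = √(0.119088 + 0.189873) = 0.5558 km
M2: √((-0.0004·111.32)² + (-0.0090·90.78)²) = √(0.001983 + 0.667522) = 0.8182 km
M3: √((0.0024·111.32)² + (0.0025·90.78)²) = √(0.071379 + 0.051506) = 0.3505 km
M4: √((-0.0050·111.32)² + (-0.0096·90.78)²) = √(0.309804 + 0.759491) = 1.0341 km
M5: √((-0.0040·111.32)² + (0.0011·90.78)²) = √(0.198274 + 0.009972) = 0.4563 km
M6: √((0.0040·111.32)² + (0.0025·90.78)²) = √(0.198274 + 0.051506) = 0.4998 km
M7: √((0.0012·111.32)² + (0.0024·90.78)²) = √(0.017845 + 0.047468) = 0.2556 km
M8: √((0.0041·111.32)² + (0.0007·90.78)²) = √(0.208312 + 0.004038) = 0.4608 km
M9: √((-0.0018·111.32)² + (0.0038·90.78)²) = √(0.040151 + 0.119000) = 0.3989 km
M10: √((0.0074·111.32)² + (0.0012·90.78)²) = √(0.678594 + 0.011867) = 0.8309 km
M11: √((-0.0014·111.32)² + (0.0008·90.78)²) = √(0.024289 + 0.005274) = 0.1719 km
M12: √((0.0051·111.32)² + (-0.0027·90.78)²) = √(0.322320 + 0.060077) = 0.6184 km
Minimum: M11 at 0.1719 km.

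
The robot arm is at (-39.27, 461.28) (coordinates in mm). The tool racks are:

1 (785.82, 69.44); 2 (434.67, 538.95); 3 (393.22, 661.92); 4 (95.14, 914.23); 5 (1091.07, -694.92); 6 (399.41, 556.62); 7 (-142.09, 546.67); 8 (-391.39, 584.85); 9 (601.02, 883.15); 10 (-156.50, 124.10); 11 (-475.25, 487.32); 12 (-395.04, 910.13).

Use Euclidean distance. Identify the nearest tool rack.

Distances from (-39.27, 461.28):
1: 913.41 mm
2: 480.26 mm
3: 476.76 mm
4: 472.47 mm
5: 1616.93 mm
6: 448.92 mm
7: 133.65 mm
8: 373.17 mm
9: 766.78 mm
10: 356.98 mm
11: 436.76 mm
12: 572.75 mm
Minimum: 7 at 133.65 mm.

7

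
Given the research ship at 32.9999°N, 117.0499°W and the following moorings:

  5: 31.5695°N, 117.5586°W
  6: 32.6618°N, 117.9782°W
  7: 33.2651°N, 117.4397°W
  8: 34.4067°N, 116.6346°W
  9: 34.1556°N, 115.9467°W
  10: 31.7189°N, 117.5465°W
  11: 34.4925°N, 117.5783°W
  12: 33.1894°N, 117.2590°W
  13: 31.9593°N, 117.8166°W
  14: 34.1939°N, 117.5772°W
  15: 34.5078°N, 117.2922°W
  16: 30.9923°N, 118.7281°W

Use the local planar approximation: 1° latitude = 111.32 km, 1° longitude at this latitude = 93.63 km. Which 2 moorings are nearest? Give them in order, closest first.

12, 7

Distances from 32.9999°N, 117.0499°W:
5: √((-1.4304·111.32)² + (-0.5087·93.63)²) = √(25354.870587 + 2268.576986) = 166.2030 km
6: √((-0.3381·111.32)² + (-0.9283·93.63)²) = √(1416.565749 + 7554.517780) = 94.7158 km
7: √((0.2652·111.32)² + (-0.3898·93.63)²) = √(871.552263 + 1332.029111) = 46.9423 km
8: √((1.4068·111.32)² + (0.4153·93.63)²) = √(24525.118508 + 1512.007373) = 161.3602 km
9: √((1.1557·111.32)² + (1.1032·93.63)²) = √(16551.471932 + 10669.364520) = 164.9874 km
10: √((-1.2810·111.32)² + (-0.4966·93.63)²) = √(20335.022385 + 2161.939205) = 149.9899 km
11: √((1.4926·111.32)² + (-0.5284·93.63)²) = √(27607.893432 + 2447.685779) = 173.3654 km
12: √((0.1895·111.32)² + (-0.2091·93.63)²) = √(445.004932 + 383.299376) = 28.7803 km
13: √((-1.0406·111.32)² + (-0.7667·93.63)²) = √(13418.811075 + 5153.247168) = 136.2793 km
14: √((1.1940·111.32)² + (-0.5273·93.63)²) = √(17666.684323 + 2437.505416) = 141.7892 km
15: √((1.5079·111.32)² + (-0.2423·93.63)²) = √(28176.787568 + 514.679506) = 169.3856 km
16: √((-2.0076·111.32)² + (-1.6782·93.63)²) = √(49946.006499 + 24689.794789) = 273.1955 km
Sorted: 12 (28.7803 km) < 7 (46.9423 km) < 6 (94.7158 km) < 13 (136.2793 km) < …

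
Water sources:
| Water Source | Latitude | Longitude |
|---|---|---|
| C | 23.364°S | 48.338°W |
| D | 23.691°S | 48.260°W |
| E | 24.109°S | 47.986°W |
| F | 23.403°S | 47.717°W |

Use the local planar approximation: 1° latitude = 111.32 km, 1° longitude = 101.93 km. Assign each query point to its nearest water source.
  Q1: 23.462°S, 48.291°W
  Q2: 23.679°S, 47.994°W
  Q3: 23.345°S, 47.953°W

Q1 at 23.462°S, 48.291°W:
  C: 11.915 km
  D: 25.687 km
  E: 78.447 km
  F: 58.875 km
  → nearest: C (11.915 km)
Q2 at 23.679°S, 47.994°W:
  C: 49.589 km
  D: 27.146 km
  E: 47.875 km
  F: 41.727 km
  → nearest: D (27.146 km)
Q3 at 23.345°S, 47.953°W:
  C: 39.300 km
  D: 49.626 km
  E: 85.115 km
  F: 24.907 km
  → nearest: F (24.907 km)

Q1→C; Q2→D; Q3→F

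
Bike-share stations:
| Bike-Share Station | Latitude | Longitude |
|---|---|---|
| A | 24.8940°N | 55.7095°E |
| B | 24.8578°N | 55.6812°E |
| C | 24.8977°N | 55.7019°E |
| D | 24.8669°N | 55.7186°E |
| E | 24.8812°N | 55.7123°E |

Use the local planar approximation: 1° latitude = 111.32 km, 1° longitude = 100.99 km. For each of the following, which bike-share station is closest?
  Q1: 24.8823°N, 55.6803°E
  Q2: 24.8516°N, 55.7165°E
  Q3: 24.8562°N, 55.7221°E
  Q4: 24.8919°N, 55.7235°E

Q1 at 24.8823°N, 55.6803°E:
  A: √((0.0117·111.32)² + (0.0292·100.99)²) = √(1.696360 + 8.696058) = 3.2237 km
  B: √((-0.0245·111.32)² + (0.0009·100.99)²) = √(7.438383 + 0.008261) = 2.7289 km
  C: √((0.0154·111.32)² + (0.0216·100.99)²) = √(2.938920 + 4.758436) = 2.7744 km
  D: √((-0.0154·111.32)² + (0.0383·100.99)²) = √(2.938920 + 14.960782) = 4.2308 km
  E: √((-0.0011·111.32)² + (0.0320·100.99)²) = √(0.014994 + 10.443756) = 3.2340 km
  → nearest: B (2.7289 km)
Q2 at 24.8516°N, 55.7165°E:
  A: √((0.0424·111.32)² + (-0.0070·100.99)²) = √(22.278098 + 0.499750) = 4.7726 km
  B: √((0.0062·111.32)² + (-0.0353·100.99)²) = √(0.476354 + 12.708847) = 3.6311 km
  C: √((0.0461·111.32)² + (-0.0146·100.99)²) = √(26.335905 + 2.174015) = 5.3395 km
  D: √((0.0153·111.32)² + (0.0021·100.99)²) = √(2.900877 + 0.044978) = 1.7163 km
  E: √((0.0296·111.32)² + (-0.0042·100.99)²) = √(10.857499 + 0.179910) = 3.3223 km
  → nearest: D (1.7163 km)
Q3 at 24.8562°N, 55.7221°E:
  A: √((0.0378·111.32)² + (-0.0126·100.99)²) = √(17.706389 + 1.619190) = 4.3961 km
  B: √((0.0016·111.32)² + (-0.0409·100.99)²) = √(0.031724 + 17.060956) = 4.1343 km
  C: √((0.0415·111.32)² + (-0.0202·100.99)²) = √(21.342367 + 4.161592) = 5.0501 km
  D: √((0.0107·111.32)² + (-0.0035·100.99)²) = √(1.418776 + 0.124938) = 1.2425 km
  E: √((0.0250·111.32)² + (-0.0098·100.99)²) = √(7.745089 + 0.979510) = 2.9537 km
  → nearest: D (1.2425 km)
Q4 at 24.8919°N, 55.7235°E:
  A: √((0.0021·111.32)² + (-0.0140·100.99)²) = √(0.054649 + 1.999000) = 1.4331 km
  B: √((-0.0341·111.32)² + (-0.0423·100.99)²) = √(14.409707 + 18.248933) = 5.7148 km
  C: √((0.0058·111.32)² + (-0.0216·100.99)²) = √(0.416872 + 4.758436) = 2.2749 km
  D: √((-0.0250·111.32)² + (-0.0049·100.99)²) = √(7.745089 + 0.244878) = 2.8267 km
  E: √((-0.0107·111.32)² + (-0.0112·100.99)²) = √(1.418776 + 1.279360) = 1.6426 km
  → nearest: A (1.4331 km)

Q1→B; Q2→D; Q3→D; Q4→A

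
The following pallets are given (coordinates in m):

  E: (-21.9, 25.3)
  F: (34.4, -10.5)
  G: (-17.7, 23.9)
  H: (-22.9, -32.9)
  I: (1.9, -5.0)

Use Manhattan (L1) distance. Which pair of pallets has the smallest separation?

Pairwise distances:
E–F: |56.3| + |-35.8| = 56.3 + 35.8 = 92.1 m
E–G: |4.2| + |-1.4| = 4.2 + 1.4 = 5.6 m
E–H: |-1.0| + |-58.2| = 1.0 + 58.2 = 59.2 m
E–I: |23.8| + |-30.3| = 23.8 + 30.3 = 54.1 m
F–G: |-52.1| + |34.4| = 52.1 + 34.4 = 86.5 m
F–H: |-57.3| + |-22.4| = 57.3 + 22.4 = 79.7 m
F–I: |-32.5| + |5.5| = 32.5 + 5.5 = 38.0 m
G–H: |-5.2| + |-56.8| = 5.2 + 56.8 = 62.0 m
G–I: |19.6| + |-28.9| = 19.6 + 28.9 = 48.5 m
H–I: |24.8| + |27.9| = 24.8 + 27.9 = 52.7 m
Closest pair: E–G at 5.6 m.

E and G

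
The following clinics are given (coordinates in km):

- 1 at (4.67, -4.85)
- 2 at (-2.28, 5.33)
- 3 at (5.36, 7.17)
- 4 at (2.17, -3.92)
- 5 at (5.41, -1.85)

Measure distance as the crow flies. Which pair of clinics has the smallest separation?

Pairwise distances:
1–4: √((-2.50)² + (0.93)²) = √(6.2500 + 0.8649) = 2.67 km
1–5: √((0.74)² + (3.00)²) = √(0.5476 + 9.0000) = 3.09 km
4–5: √((3.24)² + (2.07)²) = √(10.4976 + 4.2849) = 3.84 km
2–3: √((7.64)² + (1.84)²) = √(58.3696 + 3.3856) = 7.86 km
3–5: √((0.05)² + (-9.02)²) = √(0.0025 + 81.3604) = 9.02 km
2–4: √((4.45)² + (-9.25)²) = √(19.8025 + 85.5625) = 10.26 km
2–5: √((7.69)² + (-7.18)²) = √(59.1361 + 51.5524) = 10.52 km
3–4: √((-3.19)² + (-11.09)²) = √(10.1761 + 122.9881) = 11.54 km
1–3: √((0.69)² + (12.02)²) = √(0.4761 + 144.4804) = 12.04 km
1–2: √((-6.95)² + (10.18)²) = √(48.3025 + 103.6324) = 12.33 km
Closest pair: 1–4 at 2.67 km.

1 and 4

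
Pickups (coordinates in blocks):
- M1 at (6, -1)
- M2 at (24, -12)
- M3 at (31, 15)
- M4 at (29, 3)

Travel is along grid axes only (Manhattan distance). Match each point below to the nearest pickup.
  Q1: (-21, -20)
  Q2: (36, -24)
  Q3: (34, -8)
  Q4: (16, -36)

Q1→M1; Q2→M2; Q3→M2; Q4→M2

Q1 at (-21, -20):
  M1: |27| + |19| = 27 + 19 = 46 blocks
  M2: |45| + |8| = 45 + 8 = 53 blocks
  M3: |52| + |35| = 52 + 35 = 87 blocks
  M4: |50| + |23| = 50 + 23 = 73 blocks
  → nearest: M1 (46 blocks)
Q2 at (36, -24):
  M1: |-30| + |23| = 30 + 23 = 53 blocks
  M2: |-12| + |12| = 12 + 12 = 24 blocks
  M3: |-5| + |39| = 5 + 39 = 44 blocks
  M4: |-7| + |27| = 7 + 27 = 34 blocks
  → nearest: M2 (24 blocks)
Q3 at (34, -8):
  M1: |-28| + |7| = 28 + 7 = 35 blocks
  M2: |-10| + |-4| = 10 + 4 = 14 blocks
  M3: |-3| + |23| = 3 + 23 = 26 blocks
  M4: |-5| + |11| = 5 + 11 = 16 blocks
  → nearest: M2 (14 blocks)
Q4 at (16, -36):
  M1: |-10| + |35| = 10 + 35 = 45 blocks
  M2: |8| + |24| = 8 + 24 = 32 blocks
  M3: |15| + |51| = 15 + 51 = 66 blocks
  M4: |13| + |39| = 13 + 39 = 52 blocks
  → nearest: M2 (32 blocks)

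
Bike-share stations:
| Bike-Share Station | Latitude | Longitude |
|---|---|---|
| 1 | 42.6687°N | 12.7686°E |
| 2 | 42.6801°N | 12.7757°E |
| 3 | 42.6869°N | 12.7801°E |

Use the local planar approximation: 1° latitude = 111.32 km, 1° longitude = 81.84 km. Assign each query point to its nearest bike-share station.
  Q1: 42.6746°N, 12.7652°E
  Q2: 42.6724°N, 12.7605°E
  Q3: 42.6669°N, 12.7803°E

Q1 at 42.6746°N, 12.7652°E:
  1: 0.7133 km
  2: 1.0551 km
  3: 1.8335 km
  → nearest: 1 (0.7133 km)
Q2 at 42.6724°N, 12.7605°E:
  1: 0.7804 km
  2: 1.5107 km
  3: 2.2756 km
  → nearest: 1 (0.7804 km)
Q3 at 42.6669°N, 12.7803°E:
  1: 0.9783 km
  2: 1.5169 km
  3: 2.2265 km
  → nearest: 1 (0.9783 km)

Q1→1; Q2→1; Q3→1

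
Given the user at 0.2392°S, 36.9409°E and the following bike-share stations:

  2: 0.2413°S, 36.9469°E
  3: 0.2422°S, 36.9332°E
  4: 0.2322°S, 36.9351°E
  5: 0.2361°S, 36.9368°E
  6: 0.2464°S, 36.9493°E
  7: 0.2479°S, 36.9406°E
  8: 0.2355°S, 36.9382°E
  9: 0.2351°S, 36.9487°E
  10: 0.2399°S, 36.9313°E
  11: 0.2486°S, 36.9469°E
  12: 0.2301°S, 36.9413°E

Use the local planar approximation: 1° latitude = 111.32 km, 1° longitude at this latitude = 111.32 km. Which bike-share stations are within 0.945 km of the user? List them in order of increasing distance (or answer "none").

8, 5, 2, 3

Distances from 0.2392°S, 36.9409°E:
2: √((-0.0021·111.32)² + (0.0060·111.32)²) = √(0.054649 + 0.446117) = 0.7076 km
3: √((-0.0030·111.32)² + (-0.0077·111.32)²) = √(0.111529 + 0.734730) = 0.9199 km
4: √((0.0070·111.32)² + (-0.0058·111.32)²) = √(0.607215 + 0.416872) = 1.0120 km
5: √((0.0031·111.32)² + (-0.0041·111.32)²) = √(0.119088 + 0.208312) = 0.5722 km
6: √((-0.0072·111.32)² + (0.0084·111.32)²) = √(0.642409 + 0.874390) = 1.2316 km
7: √((-0.0087·111.32)² + (-0.0003·111.32)²) = √(0.937961 + 0.001115) = 0.9691 km
8: √((0.0037·111.32)² + (-0.0027·111.32)²) = √(0.169648 + 0.090339) = 0.5099 km
9: √((0.0041·111.32)² + (0.0078·111.32)²) = √(0.208312 + 0.753938) = 0.9809 km
10: √((-0.0007·111.32)² + (-0.0096·111.32)²) = √(0.006072 + 1.142060) = 1.0715 km
11: √((-0.0094·111.32)² + (0.0060·111.32)²) = √(1.094970 + 0.446117) = 1.2414 km
12: √((0.0091·111.32)² + (0.0004·111.32)²) = √(1.026193 + 0.001983) = 1.0140 km
Threshold 0.945 km: 8 (0.5099 km), 5 (0.5722 km), 2 (0.7076 km), 3 (0.9199 km) are within range.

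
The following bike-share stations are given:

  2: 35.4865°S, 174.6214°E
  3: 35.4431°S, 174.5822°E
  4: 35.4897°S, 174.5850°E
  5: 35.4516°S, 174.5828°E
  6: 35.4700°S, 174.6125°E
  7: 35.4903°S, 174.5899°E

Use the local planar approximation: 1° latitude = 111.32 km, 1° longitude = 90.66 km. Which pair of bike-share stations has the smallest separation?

4 and 7

Pairwise distances:
4–7: √((-0.0006·111.32)² + (0.0049·90.66)²) = √(0.004461 + 0.197344) = 0.4492 km
3–5: √((-0.0085·111.32)² + (0.0006·90.66)²) = √(0.895332 + 0.002959) = 0.9478 km
2–6: √((0.0165·111.32)² + (-0.0089·90.66)²) = √(3.373761 + 0.651046) = 2.0062 km
2–7: √((-0.0038·111.32)² + (-0.0315·90.66)²) = √(0.178943 + 8.155537) = 2.8869 km
6–7: √((-0.0203·111.32)² + (-0.0226·90.66)²) = √(5.106678 + 4.198057) = 3.0504 km
2–4: √((-0.0032·111.32)² + (-0.0364·90.66)²) = √(0.126896 + 10.890158) = 3.3192 km
4–6: √((0.0197·111.32)² + (0.0275·90.66)²) = √(4.809267 + 6.215797) = 3.3204 km
5–6: √((-0.0184·111.32)² + (0.0297·90.66)²) = √(4.195484 + 7.250106) = 3.3831 km
3–6: √((-0.0269·111.32)² + (0.0303·90.66)²) = √(8.967078 + 7.545998) = 4.0636 km
4–5: √((0.0381·111.32)² + (-0.0022·90.66)²) = √(17.988558 + 0.039781) = 4.2460 km
5–7: √((-0.0387·111.32)² + (0.0071·90.66)²) = √(18.559588 + 0.414332) = 4.3559 km
3–4: √((-0.0466·111.32)² + (0.0028·90.66)²) = √(26.910281 + 0.064439) = 5.1937 km
2–5: √((0.0349·111.32)² + (-0.0386·90.66)²) = √(15.093753 + 12.246332) = 5.2288 km
3–7: √((-0.0472·111.32)² + (0.0077·90.66)²) = √(27.607711 + 0.487318) = 5.3005 km
2–3: √((0.0434·111.32)² + (-0.0392·90.66)²) = √(23.341344 + 12.630006) = 5.9976 km
Closest pair: 4–7 at 0.4492 km.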